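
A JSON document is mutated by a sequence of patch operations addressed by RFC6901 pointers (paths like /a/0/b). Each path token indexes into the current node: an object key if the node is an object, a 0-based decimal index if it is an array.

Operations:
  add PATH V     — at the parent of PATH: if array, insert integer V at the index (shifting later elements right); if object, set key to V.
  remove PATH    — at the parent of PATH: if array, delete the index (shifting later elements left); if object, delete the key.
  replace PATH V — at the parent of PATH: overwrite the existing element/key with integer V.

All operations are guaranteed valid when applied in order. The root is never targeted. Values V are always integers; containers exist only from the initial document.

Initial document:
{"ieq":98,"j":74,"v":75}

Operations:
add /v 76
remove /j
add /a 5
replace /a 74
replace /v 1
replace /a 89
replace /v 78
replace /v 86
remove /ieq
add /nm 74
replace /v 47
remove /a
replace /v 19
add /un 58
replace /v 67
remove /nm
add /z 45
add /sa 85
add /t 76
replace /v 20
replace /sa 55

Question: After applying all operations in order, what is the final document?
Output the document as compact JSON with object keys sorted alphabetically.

Answer: {"sa":55,"t":76,"un":58,"v":20,"z":45}

Derivation:
After op 1 (add /v 76): {"ieq":98,"j":74,"v":76}
After op 2 (remove /j): {"ieq":98,"v":76}
After op 3 (add /a 5): {"a":5,"ieq":98,"v":76}
After op 4 (replace /a 74): {"a":74,"ieq":98,"v":76}
After op 5 (replace /v 1): {"a":74,"ieq":98,"v":1}
After op 6 (replace /a 89): {"a":89,"ieq":98,"v":1}
After op 7 (replace /v 78): {"a":89,"ieq":98,"v":78}
After op 8 (replace /v 86): {"a":89,"ieq":98,"v":86}
After op 9 (remove /ieq): {"a":89,"v":86}
After op 10 (add /nm 74): {"a":89,"nm":74,"v":86}
After op 11 (replace /v 47): {"a":89,"nm":74,"v":47}
After op 12 (remove /a): {"nm":74,"v":47}
After op 13 (replace /v 19): {"nm":74,"v":19}
After op 14 (add /un 58): {"nm":74,"un":58,"v":19}
After op 15 (replace /v 67): {"nm":74,"un":58,"v":67}
After op 16 (remove /nm): {"un":58,"v":67}
After op 17 (add /z 45): {"un":58,"v":67,"z":45}
After op 18 (add /sa 85): {"sa":85,"un":58,"v":67,"z":45}
After op 19 (add /t 76): {"sa":85,"t":76,"un":58,"v":67,"z":45}
After op 20 (replace /v 20): {"sa":85,"t":76,"un":58,"v":20,"z":45}
After op 21 (replace /sa 55): {"sa":55,"t":76,"un":58,"v":20,"z":45}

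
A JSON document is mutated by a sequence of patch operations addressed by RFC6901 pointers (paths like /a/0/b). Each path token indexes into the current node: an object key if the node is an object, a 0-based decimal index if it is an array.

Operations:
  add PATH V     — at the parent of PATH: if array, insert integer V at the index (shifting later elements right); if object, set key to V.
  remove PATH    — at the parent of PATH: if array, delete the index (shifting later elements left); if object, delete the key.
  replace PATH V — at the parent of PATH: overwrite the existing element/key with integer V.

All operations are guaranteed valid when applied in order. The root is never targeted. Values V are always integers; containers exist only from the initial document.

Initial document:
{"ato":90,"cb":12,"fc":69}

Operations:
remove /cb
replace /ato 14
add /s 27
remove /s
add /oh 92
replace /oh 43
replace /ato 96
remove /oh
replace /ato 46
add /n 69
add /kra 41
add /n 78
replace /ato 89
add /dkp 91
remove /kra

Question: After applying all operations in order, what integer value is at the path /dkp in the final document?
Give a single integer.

After op 1 (remove /cb): {"ato":90,"fc":69}
After op 2 (replace /ato 14): {"ato":14,"fc":69}
After op 3 (add /s 27): {"ato":14,"fc":69,"s":27}
After op 4 (remove /s): {"ato":14,"fc":69}
After op 5 (add /oh 92): {"ato":14,"fc":69,"oh":92}
After op 6 (replace /oh 43): {"ato":14,"fc":69,"oh":43}
After op 7 (replace /ato 96): {"ato":96,"fc":69,"oh":43}
After op 8 (remove /oh): {"ato":96,"fc":69}
After op 9 (replace /ato 46): {"ato":46,"fc":69}
After op 10 (add /n 69): {"ato":46,"fc":69,"n":69}
After op 11 (add /kra 41): {"ato":46,"fc":69,"kra":41,"n":69}
After op 12 (add /n 78): {"ato":46,"fc":69,"kra":41,"n":78}
After op 13 (replace /ato 89): {"ato":89,"fc":69,"kra":41,"n":78}
After op 14 (add /dkp 91): {"ato":89,"dkp":91,"fc":69,"kra":41,"n":78}
After op 15 (remove /kra): {"ato":89,"dkp":91,"fc":69,"n":78}
Value at /dkp: 91

Answer: 91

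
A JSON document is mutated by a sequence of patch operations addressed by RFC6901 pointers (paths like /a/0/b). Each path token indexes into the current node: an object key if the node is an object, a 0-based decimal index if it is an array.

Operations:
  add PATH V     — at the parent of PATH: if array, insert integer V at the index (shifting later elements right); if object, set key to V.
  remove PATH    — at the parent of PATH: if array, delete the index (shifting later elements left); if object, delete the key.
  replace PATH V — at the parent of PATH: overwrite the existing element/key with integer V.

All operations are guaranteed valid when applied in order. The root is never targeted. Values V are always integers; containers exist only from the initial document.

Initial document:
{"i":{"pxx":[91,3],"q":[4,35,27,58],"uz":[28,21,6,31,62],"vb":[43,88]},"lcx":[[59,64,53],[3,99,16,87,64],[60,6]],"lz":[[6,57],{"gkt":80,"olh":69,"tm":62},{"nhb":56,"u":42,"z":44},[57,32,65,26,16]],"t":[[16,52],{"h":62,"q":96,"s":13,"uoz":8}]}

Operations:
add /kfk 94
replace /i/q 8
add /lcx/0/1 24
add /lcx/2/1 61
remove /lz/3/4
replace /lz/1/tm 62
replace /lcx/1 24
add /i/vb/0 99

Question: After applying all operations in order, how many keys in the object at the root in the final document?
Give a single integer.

After op 1 (add /kfk 94): {"i":{"pxx":[91,3],"q":[4,35,27,58],"uz":[28,21,6,31,62],"vb":[43,88]},"kfk":94,"lcx":[[59,64,53],[3,99,16,87,64],[60,6]],"lz":[[6,57],{"gkt":80,"olh":69,"tm":62},{"nhb":56,"u":42,"z":44},[57,32,65,26,16]],"t":[[16,52],{"h":62,"q":96,"s":13,"uoz":8}]}
After op 2 (replace /i/q 8): {"i":{"pxx":[91,3],"q":8,"uz":[28,21,6,31,62],"vb":[43,88]},"kfk":94,"lcx":[[59,64,53],[3,99,16,87,64],[60,6]],"lz":[[6,57],{"gkt":80,"olh":69,"tm":62},{"nhb":56,"u":42,"z":44},[57,32,65,26,16]],"t":[[16,52],{"h":62,"q":96,"s":13,"uoz":8}]}
After op 3 (add /lcx/0/1 24): {"i":{"pxx":[91,3],"q":8,"uz":[28,21,6,31,62],"vb":[43,88]},"kfk":94,"lcx":[[59,24,64,53],[3,99,16,87,64],[60,6]],"lz":[[6,57],{"gkt":80,"olh":69,"tm":62},{"nhb":56,"u":42,"z":44},[57,32,65,26,16]],"t":[[16,52],{"h":62,"q":96,"s":13,"uoz":8}]}
After op 4 (add /lcx/2/1 61): {"i":{"pxx":[91,3],"q":8,"uz":[28,21,6,31,62],"vb":[43,88]},"kfk":94,"lcx":[[59,24,64,53],[3,99,16,87,64],[60,61,6]],"lz":[[6,57],{"gkt":80,"olh":69,"tm":62},{"nhb":56,"u":42,"z":44},[57,32,65,26,16]],"t":[[16,52],{"h":62,"q":96,"s":13,"uoz":8}]}
After op 5 (remove /lz/3/4): {"i":{"pxx":[91,3],"q":8,"uz":[28,21,6,31,62],"vb":[43,88]},"kfk":94,"lcx":[[59,24,64,53],[3,99,16,87,64],[60,61,6]],"lz":[[6,57],{"gkt":80,"olh":69,"tm":62},{"nhb":56,"u":42,"z":44},[57,32,65,26]],"t":[[16,52],{"h":62,"q":96,"s":13,"uoz":8}]}
After op 6 (replace /lz/1/tm 62): {"i":{"pxx":[91,3],"q":8,"uz":[28,21,6,31,62],"vb":[43,88]},"kfk":94,"lcx":[[59,24,64,53],[3,99,16,87,64],[60,61,6]],"lz":[[6,57],{"gkt":80,"olh":69,"tm":62},{"nhb":56,"u":42,"z":44},[57,32,65,26]],"t":[[16,52],{"h":62,"q":96,"s":13,"uoz":8}]}
After op 7 (replace /lcx/1 24): {"i":{"pxx":[91,3],"q":8,"uz":[28,21,6,31,62],"vb":[43,88]},"kfk":94,"lcx":[[59,24,64,53],24,[60,61,6]],"lz":[[6,57],{"gkt":80,"olh":69,"tm":62},{"nhb":56,"u":42,"z":44},[57,32,65,26]],"t":[[16,52],{"h":62,"q":96,"s":13,"uoz":8}]}
After op 8 (add /i/vb/0 99): {"i":{"pxx":[91,3],"q":8,"uz":[28,21,6,31,62],"vb":[99,43,88]},"kfk":94,"lcx":[[59,24,64,53],24,[60,61,6]],"lz":[[6,57],{"gkt":80,"olh":69,"tm":62},{"nhb":56,"u":42,"z":44},[57,32,65,26]],"t":[[16,52],{"h":62,"q":96,"s":13,"uoz":8}]}
Size at the root: 5

Answer: 5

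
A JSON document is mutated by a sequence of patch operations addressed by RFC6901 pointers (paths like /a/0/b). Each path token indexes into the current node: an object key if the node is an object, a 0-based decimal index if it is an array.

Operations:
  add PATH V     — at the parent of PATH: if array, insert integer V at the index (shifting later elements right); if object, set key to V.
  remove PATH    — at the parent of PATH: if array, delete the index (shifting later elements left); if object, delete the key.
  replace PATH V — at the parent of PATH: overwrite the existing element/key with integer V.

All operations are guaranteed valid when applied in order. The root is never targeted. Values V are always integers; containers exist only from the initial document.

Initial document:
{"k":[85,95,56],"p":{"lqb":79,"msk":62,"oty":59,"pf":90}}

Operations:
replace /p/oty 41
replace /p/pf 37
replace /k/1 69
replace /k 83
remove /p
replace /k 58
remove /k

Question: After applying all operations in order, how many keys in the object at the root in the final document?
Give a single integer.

Answer: 0

Derivation:
After op 1 (replace /p/oty 41): {"k":[85,95,56],"p":{"lqb":79,"msk":62,"oty":41,"pf":90}}
After op 2 (replace /p/pf 37): {"k":[85,95,56],"p":{"lqb":79,"msk":62,"oty":41,"pf":37}}
After op 3 (replace /k/1 69): {"k":[85,69,56],"p":{"lqb":79,"msk":62,"oty":41,"pf":37}}
After op 4 (replace /k 83): {"k":83,"p":{"lqb":79,"msk":62,"oty":41,"pf":37}}
After op 5 (remove /p): {"k":83}
After op 6 (replace /k 58): {"k":58}
After op 7 (remove /k): {}
Size at the root: 0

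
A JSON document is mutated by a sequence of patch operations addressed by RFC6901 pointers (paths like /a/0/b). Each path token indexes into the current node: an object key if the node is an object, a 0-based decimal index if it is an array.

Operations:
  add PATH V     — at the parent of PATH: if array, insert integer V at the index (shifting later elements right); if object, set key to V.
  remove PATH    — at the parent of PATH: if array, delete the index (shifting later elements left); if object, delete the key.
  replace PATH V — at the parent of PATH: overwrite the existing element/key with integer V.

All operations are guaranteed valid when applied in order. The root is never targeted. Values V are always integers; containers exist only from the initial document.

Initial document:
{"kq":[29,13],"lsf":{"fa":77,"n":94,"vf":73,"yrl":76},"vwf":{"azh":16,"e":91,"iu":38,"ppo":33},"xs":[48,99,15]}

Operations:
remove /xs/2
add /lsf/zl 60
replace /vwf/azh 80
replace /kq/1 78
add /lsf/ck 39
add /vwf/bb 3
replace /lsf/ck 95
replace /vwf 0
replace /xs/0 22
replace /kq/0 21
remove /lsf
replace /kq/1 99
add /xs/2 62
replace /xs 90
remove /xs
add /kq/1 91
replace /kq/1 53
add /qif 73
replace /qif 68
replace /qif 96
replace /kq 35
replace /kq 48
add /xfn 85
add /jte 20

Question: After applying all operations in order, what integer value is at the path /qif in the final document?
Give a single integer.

Answer: 96

Derivation:
After op 1 (remove /xs/2): {"kq":[29,13],"lsf":{"fa":77,"n":94,"vf":73,"yrl":76},"vwf":{"azh":16,"e":91,"iu":38,"ppo":33},"xs":[48,99]}
After op 2 (add /lsf/zl 60): {"kq":[29,13],"lsf":{"fa":77,"n":94,"vf":73,"yrl":76,"zl":60},"vwf":{"azh":16,"e":91,"iu":38,"ppo":33},"xs":[48,99]}
After op 3 (replace /vwf/azh 80): {"kq":[29,13],"lsf":{"fa":77,"n":94,"vf":73,"yrl":76,"zl":60},"vwf":{"azh":80,"e":91,"iu":38,"ppo":33},"xs":[48,99]}
After op 4 (replace /kq/1 78): {"kq":[29,78],"lsf":{"fa":77,"n":94,"vf":73,"yrl":76,"zl":60},"vwf":{"azh":80,"e":91,"iu":38,"ppo":33},"xs":[48,99]}
After op 5 (add /lsf/ck 39): {"kq":[29,78],"lsf":{"ck":39,"fa":77,"n":94,"vf":73,"yrl":76,"zl":60},"vwf":{"azh":80,"e":91,"iu":38,"ppo":33},"xs":[48,99]}
After op 6 (add /vwf/bb 3): {"kq":[29,78],"lsf":{"ck":39,"fa":77,"n":94,"vf":73,"yrl":76,"zl":60},"vwf":{"azh":80,"bb":3,"e":91,"iu":38,"ppo":33},"xs":[48,99]}
After op 7 (replace /lsf/ck 95): {"kq":[29,78],"lsf":{"ck":95,"fa":77,"n":94,"vf":73,"yrl":76,"zl":60},"vwf":{"azh":80,"bb":3,"e":91,"iu":38,"ppo":33},"xs":[48,99]}
After op 8 (replace /vwf 0): {"kq":[29,78],"lsf":{"ck":95,"fa":77,"n":94,"vf":73,"yrl":76,"zl":60},"vwf":0,"xs":[48,99]}
After op 9 (replace /xs/0 22): {"kq":[29,78],"lsf":{"ck":95,"fa":77,"n":94,"vf":73,"yrl":76,"zl":60},"vwf":0,"xs":[22,99]}
After op 10 (replace /kq/0 21): {"kq":[21,78],"lsf":{"ck":95,"fa":77,"n":94,"vf":73,"yrl":76,"zl":60},"vwf":0,"xs":[22,99]}
After op 11 (remove /lsf): {"kq":[21,78],"vwf":0,"xs":[22,99]}
After op 12 (replace /kq/1 99): {"kq":[21,99],"vwf":0,"xs":[22,99]}
After op 13 (add /xs/2 62): {"kq":[21,99],"vwf":0,"xs":[22,99,62]}
After op 14 (replace /xs 90): {"kq":[21,99],"vwf":0,"xs":90}
After op 15 (remove /xs): {"kq":[21,99],"vwf":0}
After op 16 (add /kq/1 91): {"kq":[21,91,99],"vwf":0}
After op 17 (replace /kq/1 53): {"kq":[21,53,99],"vwf":0}
After op 18 (add /qif 73): {"kq":[21,53,99],"qif":73,"vwf":0}
After op 19 (replace /qif 68): {"kq":[21,53,99],"qif":68,"vwf":0}
After op 20 (replace /qif 96): {"kq":[21,53,99],"qif":96,"vwf":0}
After op 21 (replace /kq 35): {"kq":35,"qif":96,"vwf":0}
After op 22 (replace /kq 48): {"kq":48,"qif":96,"vwf":0}
After op 23 (add /xfn 85): {"kq":48,"qif":96,"vwf":0,"xfn":85}
After op 24 (add /jte 20): {"jte":20,"kq":48,"qif":96,"vwf":0,"xfn":85}
Value at /qif: 96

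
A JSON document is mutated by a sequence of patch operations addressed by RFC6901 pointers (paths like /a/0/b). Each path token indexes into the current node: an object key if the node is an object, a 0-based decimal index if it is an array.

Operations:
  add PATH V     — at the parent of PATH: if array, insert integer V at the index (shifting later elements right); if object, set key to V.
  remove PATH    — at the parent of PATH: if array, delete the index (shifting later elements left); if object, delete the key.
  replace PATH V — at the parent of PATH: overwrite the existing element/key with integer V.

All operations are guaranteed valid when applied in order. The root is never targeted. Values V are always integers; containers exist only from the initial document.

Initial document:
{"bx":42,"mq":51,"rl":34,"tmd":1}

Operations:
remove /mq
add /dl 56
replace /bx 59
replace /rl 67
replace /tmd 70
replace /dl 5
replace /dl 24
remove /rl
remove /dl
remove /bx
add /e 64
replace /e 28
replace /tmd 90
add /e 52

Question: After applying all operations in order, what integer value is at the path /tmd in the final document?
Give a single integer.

After op 1 (remove /mq): {"bx":42,"rl":34,"tmd":1}
After op 2 (add /dl 56): {"bx":42,"dl":56,"rl":34,"tmd":1}
After op 3 (replace /bx 59): {"bx":59,"dl":56,"rl":34,"tmd":1}
After op 4 (replace /rl 67): {"bx":59,"dl":56,"rl":67,"tmd":1}
After op 5 (replace /tmd 70): {"bx":59,"dl":56,"rl":67,"tmd":70}
After op 6 (replace /dl 5): {"bx":59,"dl":5,"rl":67,"tmd":70}
After op 7 (replace /dl 24): {"bx":59,"dl":24,"rl":67,"tmd":70}
After op 8 (remove /rl): {"bx":59,"dl":24,"tmd":70}
After op 9 (remove /dl): {"bx":59,"tmd":70}
After op 10 (remove /bx): {"tmd":70}
After op 11 (add /e 64): {"e":64,"tmd":70}
After op 12 (replace /e 28): {"e":28,"tmd":70}
After op 13 (replace /tmd 90): {"e":28,"tmd":90}
After op 14 (add /e 52): {"e":52,"tmd":90}
Value at /tmd: 90

Answer: 90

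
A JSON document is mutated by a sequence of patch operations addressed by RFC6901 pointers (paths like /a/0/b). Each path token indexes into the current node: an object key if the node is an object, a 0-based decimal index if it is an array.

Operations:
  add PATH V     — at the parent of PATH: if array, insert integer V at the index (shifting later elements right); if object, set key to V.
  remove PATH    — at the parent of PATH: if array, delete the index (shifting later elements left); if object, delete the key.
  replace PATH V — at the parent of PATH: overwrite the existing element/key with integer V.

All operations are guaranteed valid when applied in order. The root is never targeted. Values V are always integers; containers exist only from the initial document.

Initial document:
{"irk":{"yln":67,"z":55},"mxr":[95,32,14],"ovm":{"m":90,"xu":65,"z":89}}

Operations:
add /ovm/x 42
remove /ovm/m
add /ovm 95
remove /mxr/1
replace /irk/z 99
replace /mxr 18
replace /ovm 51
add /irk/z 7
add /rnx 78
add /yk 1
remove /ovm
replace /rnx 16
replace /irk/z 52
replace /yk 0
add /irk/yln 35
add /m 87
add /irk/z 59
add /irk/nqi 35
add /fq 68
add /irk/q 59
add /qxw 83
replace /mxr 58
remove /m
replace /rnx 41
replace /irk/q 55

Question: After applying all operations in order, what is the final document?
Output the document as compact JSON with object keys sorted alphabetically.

Answer: {"fq":68,"irk":{"nqi":35,"q":55,"yln":35,"z":59},"mxr":58,"qxw":83,"rnx":41,"yk":0}

Derivation:
After op 1 (add /ovm/x 42): {"irk":{"yln":67,"z":55},"mxr":[95,32,14],"ovm":{"m":90,"x":42,"xu":65,"z":89}}
After op 2 (remove /ovm/m): {"irk":{"yln":67,"z":55},"mxr":[95,32,14],"ovm":{"x":42,"xu":65,"z":89}}
After op 3 (add /ovm 95): {"irk":{"yln":67,"z":55},"mxr":[95,32,14],"ovm":95}
After op 4 (remove /mxr/1): {"irk":{"yln":67,"z":55},"mxr":[95,14],"ovm":95}
After op 5 (replace /irk/z 99): {"irk":{"yln":67,"z":99},"mxr":[95,14],"ovm":95}
After op 6 (replace /mxr 18): {"irk":{"yln":67,"z":99},"mxr":18,"ovm":95}
After op 7 (replace /ovm 51): {"irk":{"yln":67,"z":99},"mxr":18,"ovm":51}
After op 8 (add /irk/z 7): {"irk":{"yln":67,"z":7},"mxr":18,"ovm":51}
After op 9 (add /rnx 78): {"irk":{"yln":67,"z":7},"mxr":18,"ovm":51,"rnx":78}
After op 10 (add /yk 1): {"irk":{"yln":67,"z":7},"mxr":18,"ovm":51,"rnx":78,"yk":1}
After op 11 (remove /ovm): {"irk":{"yln":67,"z":7},"mxr":18,"rnx":78,"yk":1}
After op 12 (replace /rnx 16): {"irk":{"yln":67,"z":7},"mxr":18,"rnx":16,"yk":1}
After op 13 (replace /irk/z 52): {"irk":{"yln":67,"z":52},"mxr":18,"rnx":16,"yk":1}
After op 14 (replace /yk 0): {"irk":{"yln":67,"z":52},"mxr":18,"rnx":16,"yk":0}
After op 15 (add /irk/yln 35): {"irk":{"yln":35,"z":52},"mxr":18,"rnx":16,"yk":0}
After op 16 (add /m 87): {"irk":{"yln":35,"z":52},"m":87,"mxr":18,"rnx":16,"yk":0}
After op 17 (add /irk/z 59): {"irk":{"yln":35,"z":59},"m":87,"mxr":18,"rnx":16,"yk":0}
After op 18 (add /irk/nqi 35): {"irk":{"nqi":35,"yln":35,"z":59},"m":87,"mxr":18,"rnx":16,"yk":0}
After op 19 (add /fq 68): {"fq":68,"irk":{"nqi":35,"yln":35,"z":59},"m":87,"mxr":18,"rnx":16,"yk":0}
After op 20 (add /irk/q 59): {"fq":68,"irk":{"nqi":35,"q":59,"yln":35,"z":59},"m":87,"mxr":18,"rnx":16,"yk":0}
After op 21 (add /qxw 83): {"fq":68,"irk":{"nqi":35,"q":59,"yln":35,"z":59},"m":87,"mxr":18,"qxw":83,"rnx":16,"yk":0}
After op 22 (replace /mxr 58): {"fq":68,"irk":{"nqi":35,"q":59,"yln":35,"z":59},"m":87,"mxr":58,"qxw":83,"rnx":16,"yk":0}
After op 23 (remove /m): {"fq":68,"irk":{"nqi":35,"q":59,"yln":35,"z":59},"mxr":58,"qxw":83,"rnx":16,"yk":0}
After op 24 (replace /rnx 41): {"fq":68,"irk":{"nqi":35,"q":59,"yln":35,"z":59},"mxr":58,"qxw":83,"rnx":41,"yk":0}
After op 25 (replace /irk/q 55): {"fq":68,"irk":{"nqi":35,"q":55,"yln":35,"z":59},"mxr":58,"qxw":83,"rnx":41,"yk":0}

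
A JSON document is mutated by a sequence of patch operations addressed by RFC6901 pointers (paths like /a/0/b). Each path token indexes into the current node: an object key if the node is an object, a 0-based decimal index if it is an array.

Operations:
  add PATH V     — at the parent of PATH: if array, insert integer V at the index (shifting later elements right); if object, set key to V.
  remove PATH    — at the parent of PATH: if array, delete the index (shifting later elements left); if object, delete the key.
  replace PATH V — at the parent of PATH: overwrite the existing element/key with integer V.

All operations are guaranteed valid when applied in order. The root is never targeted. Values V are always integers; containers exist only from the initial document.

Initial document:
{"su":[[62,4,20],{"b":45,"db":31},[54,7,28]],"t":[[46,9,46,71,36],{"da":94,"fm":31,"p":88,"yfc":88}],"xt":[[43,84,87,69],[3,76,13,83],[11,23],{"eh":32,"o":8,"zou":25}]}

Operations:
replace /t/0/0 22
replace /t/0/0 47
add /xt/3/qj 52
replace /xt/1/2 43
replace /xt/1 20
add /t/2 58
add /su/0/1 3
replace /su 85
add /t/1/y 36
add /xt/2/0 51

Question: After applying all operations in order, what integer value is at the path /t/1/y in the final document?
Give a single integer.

Answer: 36

Derivation:
After op 1 (replace /t/0/0 22): {"su":[[62,4,20],{"b":45,"db":31},[54,7,28]],"t":[[22,9,46,71,36],{"da":94,"fm":31,"p":88,"yfc":88}],"xt":[[43,84,87,69],[3,76,13,83],[11,23],{"eh":32,"o":8,"zou":25}]}
After op 2 (replace /t/0/0 47): {"su":[[62,4,20],{"b":45,"db":31},[54,7,28]],"t":[[47,9,46,71,36],{"da":94,"fm":31,"p":88,"yfc":88}],"xt":[[43,84,87,69],[3,76,13,83],[11,23],{"eh":32,"o":8,"zou":25}]}
After op 3 (add /xt/3/qj 52): {"su":[[62,4,20],{"b":45,"db":31},[54,7,28]],"t":[[47,9,46,71,36],{"da":94,"fm":31,"p":88,"yfc":88}],"xt":[[43,84,87,69],[3,76,13,83],[11,23],{"eh":32,"o":8,"qj":52,"zou":25}]}
After op 4 (replace /xt/1/2 43): {"su":[[62,4,20],{"b":45,"db":31},[54,7,28]],"t":[[47,9,46,71,36],{"da":94,"fm":31,"p":88,"yfc":88}],"xt":[[43,84,87,69],[3,76,43,83],[11,23],{"eh":32,"o":8,"qj":52,"zou":25}]}
After op 5 (replace /xt/1 20): {"su":[[62,4,20],{"b":45,"db":31},[54,7,28]],"t":[[47,9,46,71,36],{"da":94,"fm":31,"p":88,"yfc":88}],"xt":[[43,84,87,69],20,[11,23],{"eh":32,"o":8,"qj":52,"zou":25}]}
After op 6 (add /t/2 58): {"su":[[62,4,20],{"b":45,"db":31},[54,7,28]],"t":[[47,9,46,71,36],{"da":94,"fm":31,"p":88,"yfc":88},58],"xt":[[43,84,87,69],20,[11,23],{"eh":32,"o":8,"qj":52,"zou":25}]}
After op 7 (add /su/0/1 3): {"su":[[62,3,4,20],{"b":45,"db":31},[54,7,28]],"t":[[47,9,46,71,36],{"da":94,"fm":31,"p":88,"yfc":88},58],"xt":[[43,84,87,69],20,[11,23],{"eh":32,"o":8,"qj":52,"zou":25}]}
After op 8 (replace /su 85): {"su":85,"t":[[47,9,46,71,36],{"da":94,"fm":31,"p":88,"yfc":88},58],"xt":[[43,84,87,69],20,[11,23],{"eh":32,"o":8,"qj":52,"zou":25}]}
After op 9 (add /t/1/y 36): {"su":85,"t":[[47,9,46,71,36],{"da":94,"fm":31,"p":88,"y":36,"yfc":88},58],"xt":[[43,84,87,69],20,[11,23],{"eh":32,"o":8,"qj":52,"zou":25}]}
After op 10 (add /xt/2/0 51): {"su":85,"t":[[47,9,46,71,36],{"da":94,"fm":31,"p":88,"y":36,"yfc":88},58],"xt":[[43,84,87,69],20,[51,11,23],{"eh":32,"o":8,"qj":52,"zou":25}]}
Value at /t/1/y: 36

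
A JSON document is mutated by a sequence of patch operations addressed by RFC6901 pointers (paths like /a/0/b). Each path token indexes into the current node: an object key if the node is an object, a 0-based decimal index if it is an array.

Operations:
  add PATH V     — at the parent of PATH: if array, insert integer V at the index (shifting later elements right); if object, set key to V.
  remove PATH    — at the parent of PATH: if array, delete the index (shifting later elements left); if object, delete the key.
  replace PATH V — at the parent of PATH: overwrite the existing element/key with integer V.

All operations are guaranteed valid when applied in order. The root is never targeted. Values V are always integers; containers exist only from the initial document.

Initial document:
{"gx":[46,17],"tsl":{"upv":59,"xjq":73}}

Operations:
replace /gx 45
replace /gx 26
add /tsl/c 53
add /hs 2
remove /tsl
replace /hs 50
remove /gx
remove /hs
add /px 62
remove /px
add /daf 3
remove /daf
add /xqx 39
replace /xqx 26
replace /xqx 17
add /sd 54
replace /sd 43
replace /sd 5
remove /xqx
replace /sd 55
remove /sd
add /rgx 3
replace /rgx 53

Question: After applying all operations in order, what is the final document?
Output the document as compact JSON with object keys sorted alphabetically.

After op 1 (replace /gx 45): {"gx":45,"tsl":{"upv":59,"xjq":73}}
After op 2 (replace /gx 26): {"gx":26,"tsl":{"upv":59,"xjq":73}}
After op 3 (add /tsl/c 53): {"gx":26,"tsl":{"c":53,"upv":59,"xjq":73}}
After op 4 (add /hs 2): {"gx":26,"hs":2,"tsl":{"c":53,"upv":59,"xjq":73}}
After op 5 (remove /tsl): {"gx":26,"hs":2}
After op 6 (replace /hs 50): {"gx":26,"hs":50}
After op 7 (remove /gx): {"hs":50}
After op 8 (remove /hs): {}
After op 9 (add /px 62): {"px":62}
After op 10 (remove /px): {}
After op 11 (add /daf 3): {"daf":3}
After op 12 (remove /daf): {}
After op 13 (add /xqx 39): {"xqx":39}
After op 14 (replace /xqx 26): {"xqx":26}
After op 15 (replace /xqx 17): {"xqx":17}
After op 16 (add /sd 54): {"sd":54,"xqx":17}
After op 17 (replace /sd 43): {"sd":43,"xqx":17}
After op 18 (replace /sd 5): {"sd":5,"xqx":17}
After op 19 (remove /xqx): {"sd":5}
After op 20 (replace /sd 55): {"sd":55}
After op 21 (remove /sd): {}
After op 22 (add /rgx 3): {"rgx":3}
After op 23 (replace /rgx 53): {"rgx":53}

Answer: {"rgx":53}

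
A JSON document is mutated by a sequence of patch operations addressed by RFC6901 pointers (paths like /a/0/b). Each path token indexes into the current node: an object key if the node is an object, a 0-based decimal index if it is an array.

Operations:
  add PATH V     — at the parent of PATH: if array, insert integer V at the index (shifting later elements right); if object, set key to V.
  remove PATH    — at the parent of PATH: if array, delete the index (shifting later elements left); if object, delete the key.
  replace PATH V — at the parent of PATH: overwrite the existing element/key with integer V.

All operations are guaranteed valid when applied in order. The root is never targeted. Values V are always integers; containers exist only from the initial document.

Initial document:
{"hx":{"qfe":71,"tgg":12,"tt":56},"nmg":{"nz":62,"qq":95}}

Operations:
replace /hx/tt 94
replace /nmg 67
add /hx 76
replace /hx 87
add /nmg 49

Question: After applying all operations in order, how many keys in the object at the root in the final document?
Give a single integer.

After op 1 (replace /hx/tt 94): {"hx":{"qfe":71,"tgg":12,"tt":94},"nmg":{"nz":62,"qq":95}}
After op 2 (replace /nmg 67): {"hx":{"qfe":71,"tgg":12,"tt":94},"nmg":67}
After op 3 (add /hx 76): {"hx":76,"nmg":67}
After op 4 (replace /hx 87): {"hx":87,"nmg":67}
After op 5 (add /nmg 49): {"hx":87,"nmg":49}
Size at the root: 2

Answer: 2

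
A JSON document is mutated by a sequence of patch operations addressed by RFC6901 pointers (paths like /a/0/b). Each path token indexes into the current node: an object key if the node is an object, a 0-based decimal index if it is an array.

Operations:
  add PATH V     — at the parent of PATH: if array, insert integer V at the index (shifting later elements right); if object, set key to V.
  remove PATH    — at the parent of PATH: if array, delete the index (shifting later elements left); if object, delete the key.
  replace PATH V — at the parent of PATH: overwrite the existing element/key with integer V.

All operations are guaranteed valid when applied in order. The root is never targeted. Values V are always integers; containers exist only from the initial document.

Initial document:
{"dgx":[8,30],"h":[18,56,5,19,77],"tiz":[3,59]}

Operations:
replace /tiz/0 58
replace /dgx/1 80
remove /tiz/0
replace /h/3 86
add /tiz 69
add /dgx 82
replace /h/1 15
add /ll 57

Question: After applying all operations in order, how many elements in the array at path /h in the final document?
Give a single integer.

Answer: 5

Derivation:
After op 1 (replace /tiz/0 58): {"dgx":[8,30],"h":[18,56,5,19,77],"tiz":[58,59]}
After op 2 (replace /dgx/1 80): {"dgx":[8,80],"h":[18,56,5,19,77],"tiz":[58,59]}
After op 3 (remove /tiz/0): {"dgx":[8,80],"h":[18,56,5,19,77],"tiz":[59]}
After op 4 (replace /h/3 86): {"dgx":[8,80],"h":[18,56,5,86,77],"tiz":[59]}
After op 5 (add /tiz 69): {"dgx":[8,80],"h":[18,56,5,86,77],"tiz":69}
After op 6 (add /dgx 82): {"dgx":82,"h":[18,56,5,86,77],"tiz":69}
After op 7 (replace /h/1 15): {"dgx":82,"h":[18,15,5,86,77],"tiz":69}
After op 8 (add /ll 57): {"dgx":82,"h":[18,15,5,86,77],"ll":57,"tiz":69}
Size at path /h: 5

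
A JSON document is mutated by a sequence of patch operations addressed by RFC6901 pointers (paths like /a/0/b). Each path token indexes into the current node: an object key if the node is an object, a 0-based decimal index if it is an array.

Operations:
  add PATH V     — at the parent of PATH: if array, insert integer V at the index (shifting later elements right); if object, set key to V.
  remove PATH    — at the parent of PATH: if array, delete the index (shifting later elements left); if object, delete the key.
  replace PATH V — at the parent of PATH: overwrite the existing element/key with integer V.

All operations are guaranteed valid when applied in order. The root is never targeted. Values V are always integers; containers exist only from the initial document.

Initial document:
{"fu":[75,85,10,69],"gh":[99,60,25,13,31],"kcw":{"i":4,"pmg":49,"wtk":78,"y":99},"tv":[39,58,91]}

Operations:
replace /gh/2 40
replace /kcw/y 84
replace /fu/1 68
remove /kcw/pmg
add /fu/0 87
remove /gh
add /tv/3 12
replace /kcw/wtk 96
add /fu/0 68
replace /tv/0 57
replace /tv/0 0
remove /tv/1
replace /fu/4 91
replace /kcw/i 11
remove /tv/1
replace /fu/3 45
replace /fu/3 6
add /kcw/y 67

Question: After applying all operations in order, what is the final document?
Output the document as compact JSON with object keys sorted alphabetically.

Answer: {"fu":[68,87,75,6,91,69],"kcw":{"i":11,"wtk":96,"y":67},"tv":[0,12]}

Derivation:
After op 1 (replace /gh/2 40): {"fu":[75,85,10,69],"gh":[99,60,40,13,31],"kcw":{"i":4,"pmg":49,"wtk":78,"y":99},"tv":[39,58,91]}
After op 2 (replace /kcw/y 84): {"fu":[75,85,10,69],"gh":[99,60,40,13,31],"kcw":{"i":4,"pmg":49,"wtk":78,"y":84},"tv":[39,58,91]}
After op 3 (replace /fu/1 68): {"fu":[75,68,10,69],"gh":[99,60,40,13,31],"kcw":{"i":4,"pmg":49,"wtk":78,"y":84},"tv":[39,58,91]}
After op 4 (remove /kcw/pmg): {"fu":[75,68,10,69],"gh":[99,60,40,13,31],"kcw":{"i":4,"wtk":78,"y":84},"tv":[39,58,91]}
After op 5 (add /fu/0 87): {"fu":[87,75,68,10,69],"gh":[99,60,40,13,31],"kcw":{"i":4,"wtk":78,"y":84},"tv":[39,58,91]}
After op 6 (remove /gh): {"fu":[87,75,68,10,69],"kcw":{"i":4,"wtk":78,"y":84},"tv":[39,58,91]}
After op 7 (add /tv/3 12): {"fu":[87,75,68,10,69],"kcw":{"i":4,"wtk":78,"y":84},"tv":[39,58,91,12]}
After op 8 (replace /kcw/wtk 96): {"fu":[87,75,68,10,69],"kcw":{"i":4,"wtk":96,"y":84},"tv":[39,58,91,12]}
After op 9 (add /fu/0 68): {"fu":[68,87,75,68,10,69],"kcw":{"i":4,"wtk":96,"y":84},"tv":[39,58,91,12]}
After op 10 (replace /tv/0 57): {"fu":[68,87,75,68,10,69],"kcw":{"i":4,"wtk":96,"y":84},"tv":[57,58,91,12]}
After op 11 (replace /tv/0 0): {"fu":[68,87,75,68,10,69],"kcw":{"i":4,"wtk":96,"y":84},"tv":[0,58,91,12]}
After op 12 (remove /tv/1): {"fu":[68,87,75,68,10,69],"kcw":{"i":4,"wtk":96,"y":84},"tv":[0,91,12]}
After op 13 (replace /fu/4 91): {"fu":[68,87,75,68,91,69],"kcw":{"i":4,"wtk":96,"y":84},"tv":[0,91,12]}
After op 14 (replace /kcw/i 11): {"fu":[68,87,75,68,91,69],"kcw":{"i":11,"wtk":96,"y":84},"tv":[0,91,12]}
After op 15 (remove /tv/1): {"fu":[68,87,75,68,91,69],"kcw":{"i":11,"wtk":96,"y":84},"tv":[0,12]}
After op 16 (replace /fu/3 45): {"fu":[68,87,75,45,91,69],"kcw":{"i":11,"wtk":96,"y":84},"tv":[0,12]}
After op 17 (replace /fu/3 6): {"fu":[68,87,75,6,91,69],"kcw":{"i":11,"wtk":96,"y":84},"tv":[0,12]}
After op 18 (add /kcw/y 67): {"fu":[68,87,75,6,91,69],"kcw":{"i":11,"wtk":96,"y":67},"tv":[0,12]}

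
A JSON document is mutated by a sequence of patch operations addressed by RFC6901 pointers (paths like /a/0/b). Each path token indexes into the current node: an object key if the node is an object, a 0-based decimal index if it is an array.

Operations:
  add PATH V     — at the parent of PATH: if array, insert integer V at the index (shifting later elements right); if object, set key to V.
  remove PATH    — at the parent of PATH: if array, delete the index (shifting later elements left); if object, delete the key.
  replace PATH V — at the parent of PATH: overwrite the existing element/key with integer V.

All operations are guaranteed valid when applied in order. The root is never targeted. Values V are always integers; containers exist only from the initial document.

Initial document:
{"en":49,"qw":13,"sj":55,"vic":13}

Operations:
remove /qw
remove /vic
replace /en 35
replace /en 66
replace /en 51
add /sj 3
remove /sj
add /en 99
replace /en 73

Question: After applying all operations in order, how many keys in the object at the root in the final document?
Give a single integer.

Answer: 1

Derivation:
After op 1 (remove /qw): {"en":49,"sj":55,"vic":13}
After op 2 (remove /vic): {"en":49,"sj":55}
After op 3 (replace /en 35): {"en":35,"sj":55}
After op 4 (replace /en 66): {"en":66,"sj":55}
After op 5 (replace /en 51): {"en":51,"sj":55}
After op 6 (add /sj 3): {"en":51,"sj":3}
After op 7 (remove /sj): {"en":51}
After op 8 (add /en 99): {"en":99}
After op 9 (replace /en 73): {"en":73}
Size at the root: 1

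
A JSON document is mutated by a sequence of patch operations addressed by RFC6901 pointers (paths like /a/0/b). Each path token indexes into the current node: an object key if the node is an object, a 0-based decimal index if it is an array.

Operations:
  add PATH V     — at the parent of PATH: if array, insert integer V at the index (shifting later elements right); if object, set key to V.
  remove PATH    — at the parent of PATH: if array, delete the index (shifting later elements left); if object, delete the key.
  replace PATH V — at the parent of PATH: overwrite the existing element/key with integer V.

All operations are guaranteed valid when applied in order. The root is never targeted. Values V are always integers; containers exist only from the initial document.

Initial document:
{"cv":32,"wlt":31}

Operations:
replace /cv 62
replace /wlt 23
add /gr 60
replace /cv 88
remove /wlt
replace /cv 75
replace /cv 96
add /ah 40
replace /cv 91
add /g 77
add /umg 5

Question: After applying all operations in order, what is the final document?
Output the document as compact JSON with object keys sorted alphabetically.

Answer: {"ah":40,"cv":91,"g":77,"gr":60,"umg":5}

Derivation:
After op 1 (replace /cv 62): {"cv":62,"wlt":31}
After op 2 (replace /wlt 23): {"cv":62,"wlt":23}
After op 3 (add /gr 60): {"cv":62,"gr":60,"wlt":23}
After op 4 (replace /cv 88): {"cv":88,"gr":60,"wlt":23}
After op 5 (remove /wlt): {"cv":88,"gr":60}
After op 6 (replace /cv 75): {"cv":75,"gr":60}
After op 7 (replace /cv 96): {"cv":96,"gr":60}
After op 8 (add /ah 40): {"ah":40,"cv":96,"gr":60}
After op 9 (replace /cv 91): {"ah":40,"cv":91,"gr":60}
After op 10 (add /g 77): {"ah":40,"cv":91,"g":77,"gr":60}
After op 11 (add /umg 5): {"ah":40,"cv":91,"g":77,"gr":60,"umg":5}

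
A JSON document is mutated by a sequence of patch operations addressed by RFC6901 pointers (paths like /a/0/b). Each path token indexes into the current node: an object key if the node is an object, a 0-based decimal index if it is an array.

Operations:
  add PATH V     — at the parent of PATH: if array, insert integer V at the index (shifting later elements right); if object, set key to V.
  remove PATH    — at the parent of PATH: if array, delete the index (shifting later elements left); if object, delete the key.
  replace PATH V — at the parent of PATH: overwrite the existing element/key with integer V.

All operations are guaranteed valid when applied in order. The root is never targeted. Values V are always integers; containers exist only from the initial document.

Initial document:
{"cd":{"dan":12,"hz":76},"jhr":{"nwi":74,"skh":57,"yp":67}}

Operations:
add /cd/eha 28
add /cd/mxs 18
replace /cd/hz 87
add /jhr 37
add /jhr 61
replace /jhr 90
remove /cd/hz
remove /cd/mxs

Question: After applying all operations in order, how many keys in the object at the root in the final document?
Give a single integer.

After op 1 (add /cd/eha 28): {"cd":{"dan":12,"eha":28,"hz":76},"jhr":{"nwi":74,"skh":57,"yp":67}}
After op 2 (add /cd/mxs 18): {"cd":{"dan":12,"eha":28,"hz":76,"mxs":18},"jhr":{"nwi":74,"skh":57,"yp":67}}
After op 3 (replace /cd/hz 87): {"cd":{"dan":12,"eha":28,"hz":87,"mxs":18},"jhr":{"nwi":74,"skh":57,"yp":67}}
After op 4 (add /jhr 37): {"cd":{"dan":12,"eha":28,"hz":87,"mxs":18},"jhr":37}
After op 5 (add /jhr 61): {"cd":{"dan":12,"eha":28,"hz":87,"mxs":18},"jhr":61}
After op 6 (replace /jhr 90): {"cd":{"dan":12,"eha":28,"hz":87,"mxs":18},"jhr":90}
After op 7 (remove /cd/hz): {"cd":{"dan":12,"eha":28,"mxs":18},"jhr":90}
After op 8 (remove /cd/mxs): {"cd":{"dan":12,"eha":28},"jhr":90}
Size at the root: 2

Answer: 2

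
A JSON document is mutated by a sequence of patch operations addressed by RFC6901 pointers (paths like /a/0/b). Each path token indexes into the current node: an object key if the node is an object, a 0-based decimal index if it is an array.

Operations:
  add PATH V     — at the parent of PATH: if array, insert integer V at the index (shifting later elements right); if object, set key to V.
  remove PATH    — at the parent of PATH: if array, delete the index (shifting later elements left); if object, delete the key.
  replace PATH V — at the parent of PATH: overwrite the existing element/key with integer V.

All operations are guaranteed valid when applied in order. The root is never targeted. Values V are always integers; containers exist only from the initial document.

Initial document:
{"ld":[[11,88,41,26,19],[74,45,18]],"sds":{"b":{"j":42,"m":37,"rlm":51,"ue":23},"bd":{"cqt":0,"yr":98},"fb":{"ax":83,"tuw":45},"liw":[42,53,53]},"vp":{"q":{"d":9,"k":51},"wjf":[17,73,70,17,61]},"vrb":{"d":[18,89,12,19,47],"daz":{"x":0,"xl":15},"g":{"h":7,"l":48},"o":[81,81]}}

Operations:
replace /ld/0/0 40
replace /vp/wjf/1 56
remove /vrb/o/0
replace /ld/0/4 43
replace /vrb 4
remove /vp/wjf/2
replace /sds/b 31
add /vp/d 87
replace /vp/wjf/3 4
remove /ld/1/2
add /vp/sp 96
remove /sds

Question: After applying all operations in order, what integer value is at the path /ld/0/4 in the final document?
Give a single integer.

Answer: 43

Derivation:
After op 1 (replace /ld/0/0 40): {"ld":[[40,88,41,26,19],[74,45,18]],"sds":{"b":{"j":42,"m":37,"rlm":51,"ue":23},"bd":{"cqt":0,"yr":98},"fb":{"ax":83,"tuw":45},"liw":[42,53,53]},"vp":{"q":{"d":9,"k":51},"wjf":[17,73,70,17,61]},"vrb":{"d":[18,89,12,19,47],"daz":{"x":0,"xl":15},"g":{"h":7,"l":48},"o":[81,81]}}
After op 2 (replace /vp/wjf/1 56): {"ld":[[40,88,41,26,19],[74,45,18]],"sds":{"b":{"j":42,"m":37,"rlm":51,"ue":23},"bd":{"cqt":0,"yr":98},"fb":{"ax":83,"tuw":45},"liw":[42,53,53]},"vp":{"q":{"d":9,"k":51},"wjf":[17,56,70,17,61]},"vrb":{"d":[18,89,12,19,47],"daz":{"x":0,"xl":15},"g":{"h":7,"l":48},"o":[81,81]}}
After op 3 (remove /vrb/o/0): {"ld":[[40,88,41,26,19],[74,45,18]],"sds":{"b":{"j":42,"m":37,"rlm":51,"ue":23},"bd":{"cqt":0,"yr":98},"fb":{"ax":83,"tuw":45},"liw":[42,53,53]},"vp":{"q":{"d":9,"k":51},"wjf":[17,56,70,17,61]},"vrb":{"d":[18,89,12,19,47],"daz":{"x":0,"xl":15},"g":{"h":7,"l":48},"o":[81]}}
After op 4 (replace /ld/0/4 43): {"ld":[[40,88,41,26,43],[74,45,18]],"sds":{"b":{"j":42,"m":37,"rlm":51,"ue":23},"bd":{"cqt":0,"yr":98},"fb":{"ax":83,"tuw":45},"liw":[42,53,53]},"vp":{"q":{"d":9,"k":51},"wjf":[17,56,70,17,61]},"vrb":{"d":[18,89,12,19,47],"daz":{"x":0,"xl":15},"g":{"h":7,"l":48},"o":[81]}}
After op 5 (replace /vrb 4): {"ld":[[40,88,41,26,43],[74,45,18]],"sds":{"b":{"j":42,"m":37,"rlm":51,"ue":23},"bd":{"cqt":0,"yr":98},"fb":{"ax":83,"tuw":45},"liw":[42,53,53]},"vp":{"q":{"d":9,"k":51},"wjf":[17,56,70,17,61]},"vrb":4}
After op 6 (remove /vp/wjf/2): {"ld":[[40,88,41,26,43],[74,45,18]],"sds":{"b":{"j":42,"m":37,"rlm":51,"ue":23},"bd":{"cqt":0,"yr":98},"fb":{"ax":83,"tuw":45},"liw":[42,53,53]},"vp":{"q":{"d":9,"k":51},"wjf":[17,56,17,61]},"vrb":4}
After op 7 (replace /sds/b 31): {"ld":[[40,88,41,26,43],[74,45,18]],"sds":{"b":31,"bd":{"cqt":0,"yr":98},"fb":{"ax":83,"tuw":45},"liw":[42,53,53]},"vp":{"q":{"d":9,"k":51},"wjf":[17,56,17,61]},"vrb":4}
After op 8 (add /vp/d 87): {"ld":[[40,88,41,26,43],[74,45,18]],"sds":{"b":31,"bd":{"cqt":0,"yr":98},"fb":{"ax":83,"tuw":45},"liw":[42,53,53]},"vp":{"d":87,"q":{"d":9,"k":51},"wjf":[17,56,17,61]},"vrb":4}
After op 9 (replace /vp/wjf/3 4): {"ld":[[40,88,41,26,43],[74,45,18]],"sds":{"b":31,"bd":{"cqt":0,"yr":98},"fb":{"ax":83,"tuw":45},"liw":[42,53,53]},"vp":{"d":87,"q":{"d":9,"k":51},"wjf":[17,56,17,4]},"vrb":4}
After op 10 (remove /ld/1/2): {"ld":[[40,88,41,26,43],[74,45]],"sds":{"b":31,"bd":{"cqt":0,"yr":98},"fb":{"ax":83,"tuw":45},"liw":[42,53,53]},"vp":{"d":87,"q":{"d":9,"k":51},"wjf":[17,56,17,4]},"vrb":4}
After op 11 (add /vp/sp 96): {"ld":[[40,88,41,26,43],[74,45]],"sds":{"b":31,"bd":{"cqt":0,"yr":98},"fb":{"ax":83,"tuw":45},"liw":[42,53,53]},"vp":{"d":87,"q":{"d":9,"k":51},"sp":96,"wjf":[17,56,17,4]},"vrb":4}
After op 12 (remove /sds): {"ld":[[40,88,41,26,43],[74,45]],"vp":{"d":87,"q":{"d":9,"k":51},"sp":96,"wjf":[17,56,17,4]},"vrb":4}
Value at /ld/0/4: 43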